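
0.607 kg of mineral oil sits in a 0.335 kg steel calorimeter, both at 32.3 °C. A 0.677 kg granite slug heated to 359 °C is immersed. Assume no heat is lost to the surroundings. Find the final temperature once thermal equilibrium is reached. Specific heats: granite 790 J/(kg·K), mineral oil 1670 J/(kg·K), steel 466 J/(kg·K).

T_f ≈ 134.8 °C

T_f = Σ m_i c_i T_i / Σ m_i c_i:
T_f = (534.83·359 + 1013.7·32.3 + 156.11·32.3) / (534.83 + 1013.7 + 156.11)
    = 229789 / 1704.6 ≈ 134.80 °C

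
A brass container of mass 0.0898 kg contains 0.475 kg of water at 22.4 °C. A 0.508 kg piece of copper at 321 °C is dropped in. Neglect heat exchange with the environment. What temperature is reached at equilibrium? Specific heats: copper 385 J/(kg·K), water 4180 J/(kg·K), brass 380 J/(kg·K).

T_f ≈ 48.8 °C

With ΣQ=0 the equilibrium temperature is the m·c-weighted mean:
T_f = (195.58*321 + 1985.5*22.4 + 34.12*22.4) / (195.58 + 1985.5 + 34.12)
    = 108021 / 2215.2 ≈ 48.76 °C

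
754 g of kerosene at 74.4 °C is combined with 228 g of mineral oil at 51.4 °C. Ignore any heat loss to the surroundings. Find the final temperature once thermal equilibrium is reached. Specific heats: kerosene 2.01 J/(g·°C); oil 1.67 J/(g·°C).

T_f ≈ 69.8 °C

|Q_kerosene| = |Q_oil|:
754*2.01*(74.4 − T) = 228*1.67*(T − 51.4)
1515.5(74.4 − T) = 380.76(T − 51.4)
1896.3 T = 132327  ⇒  T ≈ 69.78 °C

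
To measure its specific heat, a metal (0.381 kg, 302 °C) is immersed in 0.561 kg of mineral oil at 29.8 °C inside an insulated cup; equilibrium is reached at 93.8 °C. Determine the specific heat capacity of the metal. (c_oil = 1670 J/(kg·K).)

c ≈ 756 J/(kg·K)

Net heat exchanged in the isolated system is zero:
0.381×c×(93.8 − 302) + 0.561×1670×(93.8 − 29.8) = 0
-79.32 c = -59960
c = -59960/-79.32 ≈ 755.9 J/(kg·K)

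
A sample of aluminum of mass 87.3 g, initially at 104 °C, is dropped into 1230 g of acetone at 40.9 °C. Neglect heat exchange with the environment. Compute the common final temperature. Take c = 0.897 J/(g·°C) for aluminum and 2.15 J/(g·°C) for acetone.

With ΣQ=0 the equilibrium temperature is the m·c-weighted mean:
T_f = (78.31*104 + 2644.5*40.9) / (78.31 + 2644.5)
    = 116304 / 2722.8 ≈ 42.71 °C

T_f ≈ 42.7 °C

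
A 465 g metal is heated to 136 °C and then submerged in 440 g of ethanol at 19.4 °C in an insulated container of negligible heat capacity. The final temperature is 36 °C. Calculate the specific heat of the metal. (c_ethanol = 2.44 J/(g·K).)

m_s c (T_s − T_f) = m_ethanol c_ethanol (T_f − T_0):
465×c×(136 − 36) = 440×2.44×(36 − 19.4)
46500 c = 17822  ⇒  c ≈ 0.3833 J/(g·K)

c ≈ 0.383 J/(g·K)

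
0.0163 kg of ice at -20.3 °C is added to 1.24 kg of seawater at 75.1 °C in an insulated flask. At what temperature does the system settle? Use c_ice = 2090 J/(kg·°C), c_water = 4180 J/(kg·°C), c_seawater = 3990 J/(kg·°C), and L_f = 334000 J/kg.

T_f ≈ 72.9 °C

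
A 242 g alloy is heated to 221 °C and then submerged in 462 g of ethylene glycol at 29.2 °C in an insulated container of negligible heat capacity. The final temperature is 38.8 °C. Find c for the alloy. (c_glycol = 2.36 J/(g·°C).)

c ≈ 0.237 J/(g·°C)

Heat gained plus heat lost sum to zero:
242×c×(38.8 − 221) + 462×2.36×(38.8 − 29.2) = 0
-44092 c = -10467
c = -10467/-44092 ≈ 0.2374 J/(g·°C)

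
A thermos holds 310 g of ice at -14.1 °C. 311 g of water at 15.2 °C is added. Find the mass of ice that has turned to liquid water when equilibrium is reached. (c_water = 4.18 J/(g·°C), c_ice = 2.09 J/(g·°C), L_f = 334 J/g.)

m_melted ≈ 31.8 g

Heat available from the water dropping to 0 °C: 311×4.18×15.2 = 19760 J.
Warming the ice to 0 °C takes 310×2.09×14.1 = 9135.4 J, leaving 10624 J for melting.
Melting all 310 g of ice would need 310×334 = 103540 J.
10624 J < 103540 J, so only part of the ice melts and the system sits at 0 °C.
m_melted×334 = 10624  ⇒  m_melted ≈ 31.81 g.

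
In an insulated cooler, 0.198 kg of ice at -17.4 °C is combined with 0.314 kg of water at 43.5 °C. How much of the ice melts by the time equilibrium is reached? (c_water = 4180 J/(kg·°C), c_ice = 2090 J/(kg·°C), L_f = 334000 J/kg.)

m_melted ≈ 0.149 kg

Cooling the water to 0 °C releases 0.314·4180·43.5 = 57095 J.
Of that, 0.198·2090·17.4 = 7200.5 J goes to bring the ice to 0 °C, leaving 49894 J.
Melting all 0.198 kg of ice would need 0.198·334000 = 66132 J.
That's not enough to melt it all — equilibrium is at 0 °C with ice remaining.
m_melt = 49894 / L_f = 0.1494 kg.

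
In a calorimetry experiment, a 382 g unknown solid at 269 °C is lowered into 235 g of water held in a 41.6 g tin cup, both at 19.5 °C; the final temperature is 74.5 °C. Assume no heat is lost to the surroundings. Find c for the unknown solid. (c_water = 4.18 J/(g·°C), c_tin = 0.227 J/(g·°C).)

c ≈ 0.734 J/(g·°C)

Heat gained plus heat lost sum to zero:
382×c×(74.5 − 269) + 235×4.18×(74.5 − 19.5) + 41.6×0.227×(74.5 − 19.5) = 0
-74299 c = -54546
c = -54546/-74299 ≈ 0.7341 J/(g·°C)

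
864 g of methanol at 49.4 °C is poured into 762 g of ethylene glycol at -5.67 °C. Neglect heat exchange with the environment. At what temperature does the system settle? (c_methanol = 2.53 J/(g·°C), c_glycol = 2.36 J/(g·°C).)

T_f ≈ 24.5 °C

Let T be the final temperature. ΣQ_i = 0:
864×2.53×(T − 49.4) + 762×2.36×(T − (-5.67)) = 0
2185.9(T − 49.4) + 1798.3(T − (-5.67)) = 0
(2185.9 + 1798.3) T = 2185.9×49.4 + 1798.3×(-5.67)
T = 97788 / 3984.2 = 24.5 °C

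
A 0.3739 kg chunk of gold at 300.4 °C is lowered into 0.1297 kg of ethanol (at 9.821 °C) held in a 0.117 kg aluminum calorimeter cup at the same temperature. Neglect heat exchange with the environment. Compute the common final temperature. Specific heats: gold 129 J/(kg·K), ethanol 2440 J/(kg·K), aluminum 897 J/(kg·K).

T_f ≈ 39.7 °C

T_f is the heat-capacity-weighted average of the initial temperatures:
T_f = (48.23×300.4 + 316.47×9.821 + 104.95×9.821) / (48.23 + 316.47 + 104.95)
    = 18628 / 469.65 ≈ 39.66 °C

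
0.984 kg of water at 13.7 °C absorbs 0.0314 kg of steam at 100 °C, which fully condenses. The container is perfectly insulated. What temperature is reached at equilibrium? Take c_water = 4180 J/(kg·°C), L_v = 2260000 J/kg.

Let T be the final temperature. ΣQ_i = 0:
latent heat released on condensation: 0.0314×2260000 = 70964
  condensate cools 100→T: 0.0314×4180×(T − 100) = 131.25(T − 100)
  original water: 4113.1(T − 13.7)
4244.4 T = 70964 + 13125 + 56350 = 140439
T ≈ 33.09 °C, under the boiling point, so the assumption holds.

T_f ≈ 33.1 °C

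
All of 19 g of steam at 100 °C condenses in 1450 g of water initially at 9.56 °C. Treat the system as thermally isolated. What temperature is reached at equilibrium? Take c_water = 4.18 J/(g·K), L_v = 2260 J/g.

T_f ≈ 17.7 °C

Net heat exchanged in the isolated system is zero:
condense steam: −19·2260 = −42940; condensate cools 100→T: 19·4.18·(T − 100) = 79.42(T − 100); water warms: 1450·4.18·(T − 9.56) = 6061(T − 9.56)
6140.4 T = 42940 + 7942 + 57943 = 108825
T ≈ 17.72 °C (< 100 °C, so full condensation is consistent).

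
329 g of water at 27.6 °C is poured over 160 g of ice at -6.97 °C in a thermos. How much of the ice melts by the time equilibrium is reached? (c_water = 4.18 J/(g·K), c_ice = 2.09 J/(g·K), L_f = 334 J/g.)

m_melted ≈ 107 g

Water can give up m c ΔT = 329·4.18·27.6 = 37956 J before reaching 0 °C.
Warming the ice to 0 °C takes 160·2.09·6.97 = 2330.8 J, leaving 35625 J for melting.
Melting all 160 g of ice would need 160·334 = 53440 J.
Since 35625 < 53440 J, not all the ice melts; equilibrium is at 0 °C.
m_melt = 35625 / L_f = 106.7 g.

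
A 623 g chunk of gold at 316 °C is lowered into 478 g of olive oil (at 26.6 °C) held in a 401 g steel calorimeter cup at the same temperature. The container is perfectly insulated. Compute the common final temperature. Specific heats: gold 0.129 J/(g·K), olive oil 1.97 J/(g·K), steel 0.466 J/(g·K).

T_f ≈ 45.8 °C

Let T be the final temperature. ΣQ_i = 0:
623·0.129·(T − 316) + 478·1.97·(T − 26.6) + 401·0.466·(T − 26.6) = 0
1208.9 T = 55415
T = 55415 / 1208.9 = 45.8 °C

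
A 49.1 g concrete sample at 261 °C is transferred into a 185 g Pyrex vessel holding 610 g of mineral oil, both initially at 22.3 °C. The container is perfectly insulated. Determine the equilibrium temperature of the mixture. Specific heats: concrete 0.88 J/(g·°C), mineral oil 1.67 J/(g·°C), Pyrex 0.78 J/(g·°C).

Setting the total heat transfer to zero:
49.1×0.88×(T − 261) + 610×1.67×(T − 22.3) + 185×0.78×(T − 22.3) = 0
43.21(T − 261) + 1018.7(T − 22.3) + 144.3(T − 22.3) = 0
1206.2 T = 37212
T = 37212 / 1206.2 = 30.9 °C

T_f ≈ 30.9 °C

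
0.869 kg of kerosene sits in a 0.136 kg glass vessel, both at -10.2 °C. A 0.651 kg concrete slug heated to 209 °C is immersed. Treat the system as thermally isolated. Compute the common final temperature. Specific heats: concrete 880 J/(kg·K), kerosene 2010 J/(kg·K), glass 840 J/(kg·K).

T_f ≈ 41.4 °C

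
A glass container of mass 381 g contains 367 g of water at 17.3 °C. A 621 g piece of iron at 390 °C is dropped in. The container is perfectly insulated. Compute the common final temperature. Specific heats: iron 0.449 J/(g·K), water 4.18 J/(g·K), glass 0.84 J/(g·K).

T_f ≈ 66.0 °C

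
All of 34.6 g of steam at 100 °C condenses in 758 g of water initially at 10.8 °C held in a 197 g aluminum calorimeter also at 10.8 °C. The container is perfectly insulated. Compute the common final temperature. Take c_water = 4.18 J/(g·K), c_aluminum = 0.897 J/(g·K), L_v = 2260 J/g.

T_f ≈ 36.9 °C

Let T be the final temperature. ΣQ_i = 0:
condense steam: −34.6·2260 = −78196; condensed water 100 °C→T: 144.63(T − 100); water warms: 758·4.18·(T − 10.8) = 3168.4(T − 10.8); cup: 176.71(T − 10.8)
3489.8 T = 78196 + 14463 + 36128 = 128786
T ≈ 36.90 °C (< 100 °C, so full condensation is consistent).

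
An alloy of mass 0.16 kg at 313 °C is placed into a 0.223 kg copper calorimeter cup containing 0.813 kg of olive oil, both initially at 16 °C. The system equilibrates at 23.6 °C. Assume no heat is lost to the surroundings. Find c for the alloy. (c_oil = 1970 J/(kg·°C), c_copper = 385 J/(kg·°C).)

c ≈ 277 J/(kg·°C)

Taking heat into each body as positive, Σ m c ΔT = 0:
0.16×c×(23.6 − 313) + 0.813×1970×(23.6 − 16) + 0.223×385×(23.6 − 16) = 0
-46.3 c = -12825
c = -12825/-46.3 ≈ 277 J/(kg·°C)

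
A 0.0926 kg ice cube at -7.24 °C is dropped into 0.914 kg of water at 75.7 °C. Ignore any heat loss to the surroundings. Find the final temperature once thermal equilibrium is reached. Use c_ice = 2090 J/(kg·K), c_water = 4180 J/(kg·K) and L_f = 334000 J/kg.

Setting the total heat transfer to zero:
warm ice to 0 °C: 0.0926·2090·(0 − (-7.24)) = 1401.2; latent heat to melt: 0.0926·334000 = 30928; warm the meltwater: 387.07 T; water: 3820.5(T − 75.7)
4207.6 T = 289213 − 32330 = 256884
T ≈ 61.05 °C — above 0 °C, consistent with complete melting.

T_f ≈ 61.1 °C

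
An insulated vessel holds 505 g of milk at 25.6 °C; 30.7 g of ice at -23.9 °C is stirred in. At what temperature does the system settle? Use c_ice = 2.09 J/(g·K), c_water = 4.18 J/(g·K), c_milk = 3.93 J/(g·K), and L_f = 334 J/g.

Let T be the final temperature. ΣQ_i = 0:
ice -23.9→0 °C: 30.7×2.09×23.9 = 1533.5
  latent heat to melt: 30.7×334 = 10254
  warm the meltwater: 128.33 T
  milk: 1984.7(T − 25.6)
2113 T = 50807 − 11787 = 39020
T ≈ 18.47 °C (positive, so assuming full melt was valid).

T_f ≈ 18.5 °C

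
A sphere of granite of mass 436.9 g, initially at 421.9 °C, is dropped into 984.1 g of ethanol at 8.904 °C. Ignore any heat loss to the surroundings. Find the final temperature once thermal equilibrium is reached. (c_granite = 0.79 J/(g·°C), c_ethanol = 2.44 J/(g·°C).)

|Q_granite| = |Q_ethanol|:
436.9*0.79*(421.9 − T) = 984.1*2.44*(T − 8.904)
345.15(421.9 − T) = 2401.2(T − 8.904)
2746.4 T = 167000  ⇒  T ≈ 60.81 °C

T_f ≈ 60.8 °C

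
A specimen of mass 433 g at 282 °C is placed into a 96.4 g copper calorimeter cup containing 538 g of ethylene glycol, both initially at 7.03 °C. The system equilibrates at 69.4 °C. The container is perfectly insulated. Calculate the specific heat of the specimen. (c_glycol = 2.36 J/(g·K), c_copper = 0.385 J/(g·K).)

c ≈ 0.885 J/(g·K)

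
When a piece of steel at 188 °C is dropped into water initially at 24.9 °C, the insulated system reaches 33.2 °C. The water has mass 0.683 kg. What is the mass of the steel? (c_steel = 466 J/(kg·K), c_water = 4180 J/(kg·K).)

|Q_steel| = |Q_water|:
m×466×(188 − 33.2) = 0.683×4180×(33.2 − 24.9)
72137 m = 23696  ⇒  m ≈ 0.3285 kg

m ≈ 0.328 kg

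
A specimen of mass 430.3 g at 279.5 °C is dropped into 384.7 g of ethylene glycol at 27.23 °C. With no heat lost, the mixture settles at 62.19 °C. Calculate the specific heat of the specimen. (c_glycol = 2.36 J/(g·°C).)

c ≈ 0.339 J/(g·°C)

Conservation of energy gives ΣQ = 0:
430.3·c·(62.19 − 279.5) + 384.7·2.36·(62.19 − 27.23) = 0
-93508 c = -31740
c = -31740/-93508 ≈ 0.3394 J/(g·°C)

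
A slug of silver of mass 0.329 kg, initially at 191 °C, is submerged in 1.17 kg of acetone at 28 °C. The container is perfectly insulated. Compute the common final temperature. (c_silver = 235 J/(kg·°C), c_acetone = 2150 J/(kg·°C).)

T_f ≈ 32.9 °C

Net heat exchanged in the isolated system is zero:
0.329×235×(T − 191) + 1.17×2150×(T − 28) = 0
(77.31 + 2515.5) T = 77.31×191 + 2515.5×28
T = 85201/2592.8 ≈ 32.86 °C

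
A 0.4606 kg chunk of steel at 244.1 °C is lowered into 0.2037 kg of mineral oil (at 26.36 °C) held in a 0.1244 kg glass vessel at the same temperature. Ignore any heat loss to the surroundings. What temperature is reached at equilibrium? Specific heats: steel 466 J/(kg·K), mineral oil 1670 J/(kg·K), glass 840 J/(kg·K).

T_f ≈ 97.2 °C

Setting the total heat transfer to zero:
0.4606·466·(T − 244.1) + 0.2037·1670·(T − 26.36) + 0.1244·840·(T − 26.36) = 0
214.64(T − 244.1) + 340.18(T − 26.36) + 104.5(T − 26.36) = 0
(214.64 + 340.18 + 104.5) T = 214.64·244.1 + 340.18·26.36 + 104.5·26.36
T ≈ 97.25 °C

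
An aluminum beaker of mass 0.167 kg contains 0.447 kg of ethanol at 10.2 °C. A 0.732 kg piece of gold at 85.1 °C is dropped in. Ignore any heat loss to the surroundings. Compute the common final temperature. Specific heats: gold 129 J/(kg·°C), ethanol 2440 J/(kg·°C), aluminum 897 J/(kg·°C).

Setting the total heat transfer to zero:
0.732·129·(T − 85.1) + 0.447·2440·(T − 10.2) + 0.167·897·(T − 10.2) = 0
1334.9 T = 20689
T = 20689/1334.9 ≈ 15.50 °C

T_f ≈ 15.5 °C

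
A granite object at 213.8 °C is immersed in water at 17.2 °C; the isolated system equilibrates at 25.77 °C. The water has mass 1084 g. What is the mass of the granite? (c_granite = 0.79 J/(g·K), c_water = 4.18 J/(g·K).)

Setting the total heat transfer to zero:
m×0.79×(25.77 − 213.8) + 1084×4.18×(25.77 − 17.2) = 0
-148.54 m = -38832
m = -38832/-148.54 ≈ 261.4 g

m ≈ 261 g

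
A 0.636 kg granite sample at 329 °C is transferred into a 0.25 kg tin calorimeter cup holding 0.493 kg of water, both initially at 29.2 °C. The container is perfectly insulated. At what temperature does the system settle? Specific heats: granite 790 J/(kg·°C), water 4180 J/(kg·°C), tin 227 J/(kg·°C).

T_f ≈ 86.7 °C

Net heat exchanged in the isolated system is zero:
0.636*790*(T − 329) + 0.493*4180*(T − 29.2) + 0.25*227*(T − 29.2) = 0
502.44(T − 329) + 2060.7(T − 29.2) + 56.75(T − 29.2) = 0
(502.44 + 2060.7 + 56.75) T = 502.44*329 + 2060.7*29.2 + 56.75*29.2
T = 227133 / 2619.9 = 86.7 °C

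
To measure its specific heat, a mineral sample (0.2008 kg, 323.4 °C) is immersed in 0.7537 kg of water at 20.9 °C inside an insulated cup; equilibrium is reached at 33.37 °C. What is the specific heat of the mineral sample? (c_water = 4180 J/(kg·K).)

c ≈ 675 J/(kg·K)

m_s c (T_s − T_f) = m_water c_water (T_f − T_0):
0.2008·c·(323.4 − 33.37) = 0.7537·4180·(33.37 − 20.9)
58.24 c = 39286  ⇒  c ≈ 674.6 J/(kg·K)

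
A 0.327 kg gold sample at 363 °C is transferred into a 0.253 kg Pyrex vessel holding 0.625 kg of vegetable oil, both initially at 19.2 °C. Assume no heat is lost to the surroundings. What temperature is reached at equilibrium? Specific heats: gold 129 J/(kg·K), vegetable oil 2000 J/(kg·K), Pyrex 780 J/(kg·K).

Setting the total heat transfer to zero:
0.327×129×(T − 363) + 0.625×2000×(T − 19.2) + 0.253×780×(T − 19.2) = 0
42.18(T − 363) + 1250(T − 19.2) + 197.34(T − 19.2) = 0
(42.18 + 1250 + 197.34) T = 42.18×363 + 1250×19.2 + 197.34×19.2
T = 43101 / 1489.5 = 28.9 °C

T_f ≈ 28.9 °C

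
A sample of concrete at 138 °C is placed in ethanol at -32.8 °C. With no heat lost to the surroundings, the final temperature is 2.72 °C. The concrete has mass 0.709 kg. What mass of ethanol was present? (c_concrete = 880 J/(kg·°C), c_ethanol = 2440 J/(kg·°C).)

|Q_concrete| = |Q_ethanol|:
0.709·880·(138 − 2.72) = m·2440·(2.72 − (-32.8))
86669 m = 84404  ⇒  m ≈ 0.9739 kg

m ≈ 0.974 kg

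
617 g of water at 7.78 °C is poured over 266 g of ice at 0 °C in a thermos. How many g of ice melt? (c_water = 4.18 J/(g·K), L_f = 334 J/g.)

m_melted ≈ 60.1 g

Heat available from the water dropping to 0 °C: 617×4.18×7.78 = 20065 J.
To melt every bit of ice: 266×334 = 88844 J.
Since 20065 < 88844 J, not all the ice melts; equilibrium is at 0 °C.
m_melted×334 = 20065  ⇒  m_melted ≈ 60.08 g.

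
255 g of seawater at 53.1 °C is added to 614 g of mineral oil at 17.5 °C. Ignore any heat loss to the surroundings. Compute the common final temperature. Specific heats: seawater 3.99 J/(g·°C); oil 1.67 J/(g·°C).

Net heat exchanged in the isolated system is zero:
255*3.99*(T − 53.1) + 614*1.67*(T − 17.5) = 0
(1017.5 + 1025.4) T = 1017.5*53.1 + 1025.4*17.5
T = 71971 / 2042.8 = 35.2 °C

T_f ≈ 35.2 °C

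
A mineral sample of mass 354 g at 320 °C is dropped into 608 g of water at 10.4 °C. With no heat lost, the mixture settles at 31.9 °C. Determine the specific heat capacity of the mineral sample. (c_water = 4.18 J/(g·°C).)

Taking heat into each body as positive, Σ m c ΔT = 0:
354×c×(31.9 − 320) + 608×4.18×(31.9 − 10.4) = 0
-101987 c = -54641
c = -54641/-101987 ≈ 0.5358 J/(g·°C)

c ≈ 0.536 J/(g·°C)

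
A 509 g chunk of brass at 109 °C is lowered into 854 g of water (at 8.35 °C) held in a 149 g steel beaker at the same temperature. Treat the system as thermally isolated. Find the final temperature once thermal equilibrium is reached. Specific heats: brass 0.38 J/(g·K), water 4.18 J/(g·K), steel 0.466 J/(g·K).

T_f ≈ 13.4 °C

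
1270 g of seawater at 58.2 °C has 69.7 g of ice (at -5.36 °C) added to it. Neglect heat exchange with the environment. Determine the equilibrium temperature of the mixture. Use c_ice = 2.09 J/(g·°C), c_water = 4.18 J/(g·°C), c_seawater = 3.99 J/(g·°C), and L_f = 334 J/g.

Energy balance with sensible and latent terms:
ice -5.36→0 °C: 69.7×2.09×5.36 = 780.81; melt ice: 69.7×334 = 23280; meltwater 0→T: 69.7×4.18×T = 291.35 T; seawater: 5067.3(T − 58.2)
5358.6 T = 294917 − 24061 = 270856
T ≈ 50.55 °C — above 0 °C, consistent with complete melting.

T_f ≈ 50.5 °C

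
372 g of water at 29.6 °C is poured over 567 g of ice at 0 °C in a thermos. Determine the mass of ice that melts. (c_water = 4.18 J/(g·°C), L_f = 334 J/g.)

Water can give up m c ΔT = 372·4.18·29.6 = 46027 J before reaching 0 °C.
To melt every bit of ice: 567·334 = 189378 J.
Since 46027 < 189378 J, not all the ice melts; equilibrium is at 0 °C.
m_melt = 46027 / L_f = 137.8 g.

m_melted ≈ 138 g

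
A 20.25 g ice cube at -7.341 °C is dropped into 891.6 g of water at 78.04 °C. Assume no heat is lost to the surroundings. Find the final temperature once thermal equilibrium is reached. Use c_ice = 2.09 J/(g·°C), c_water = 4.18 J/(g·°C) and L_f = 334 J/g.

T_f ≈ 74.5 °C

Taking heat into each body as positive, Σ m c ΔT = 0:
warm ice to 0 °C: 20.25×2.09×(0 − (-7.341)) = 310.69
  melt ice: 20.25×334 = 6763.5
  meltwater 0→T: 20.25×4.18×T = 84.64 T
  water cools: 891.6×4.18×(T − 78.04) = 3726.9(T − 78.04)
3811.5 T = 290846 − 7074.2 = 283772
T ≈ 74.45 °C (positive, so assuming full melt was valid).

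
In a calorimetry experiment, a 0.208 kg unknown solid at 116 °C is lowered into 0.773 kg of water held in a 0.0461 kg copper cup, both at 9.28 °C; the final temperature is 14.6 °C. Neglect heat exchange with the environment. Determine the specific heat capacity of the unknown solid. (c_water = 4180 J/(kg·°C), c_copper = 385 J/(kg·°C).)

c ≈ 819 J/(kg·°C)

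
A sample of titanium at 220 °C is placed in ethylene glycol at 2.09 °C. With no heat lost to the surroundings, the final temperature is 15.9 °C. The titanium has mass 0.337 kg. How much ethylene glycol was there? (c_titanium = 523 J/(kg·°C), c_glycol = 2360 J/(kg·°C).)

m ≈ 1.1 kg

Heat lost by the titanium = heat gained by the glycol:
0.337·523·(220 − 15.9) = m·2360·(15.9 − 2.09)
32592 m = 35973  ⇒  m ≈ 1.104 kg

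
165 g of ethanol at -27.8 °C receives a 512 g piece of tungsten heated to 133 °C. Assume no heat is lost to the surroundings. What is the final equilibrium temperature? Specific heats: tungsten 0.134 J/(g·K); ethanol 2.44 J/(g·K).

Set heat shed by the hot body equal to heat absorbed by the cold body:
512*0.134*(133 − T) = 165*2.44*(T − (-27.8))
68.61(133 − T) = 402.6(T − (-27.8))
471.21 T = -2067.4  ⇒  T ≈ -4.39 °C

T_f ≈ -4.4 °C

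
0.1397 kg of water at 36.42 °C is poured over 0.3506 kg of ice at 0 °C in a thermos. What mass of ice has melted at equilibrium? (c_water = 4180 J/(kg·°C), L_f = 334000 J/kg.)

m_melted ≈ 0.0637 kg

Heat available from the water dropping to 0 °C: 0.1397·4180·36.42 = 21267 J.
Melting all 0.3506 kg of ice would need 0.3506·334000 = 117100 J.
21267 J < 117100 J, so only part of the ice melts and the system sits at 0 °C.
m_melt = 21267 / L_f = 0.06367 kg.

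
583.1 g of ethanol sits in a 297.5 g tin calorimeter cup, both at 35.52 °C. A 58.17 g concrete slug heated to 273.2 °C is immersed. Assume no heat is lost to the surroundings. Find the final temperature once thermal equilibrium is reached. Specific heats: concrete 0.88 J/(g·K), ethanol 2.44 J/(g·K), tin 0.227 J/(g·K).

Setting the total heat transfer to zero:
58.17·0.88·(T − 273.2) + 583.1·2.44·(T − 35.52) + 297.5·0.227·(T − 35.52) = 0
(51.19 + 1422.8 + 67.53) T = 51.19·273.2 + 1422.8·35.52 + 67.53·35.52
T = 66920/1541.5 ≈ 43.41 °C

T_f ≈ 43.4 °C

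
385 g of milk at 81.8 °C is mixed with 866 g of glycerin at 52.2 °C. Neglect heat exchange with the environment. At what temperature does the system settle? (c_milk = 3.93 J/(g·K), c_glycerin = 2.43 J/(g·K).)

Net heat exchanged in the isolated system is zero:
385*3.93*(T − 81.8) + 866*2.43*(T − 52.2) = 0
1513(T − 81.8) + 2104.4(T − 52.2) = 0
(1513 + 2104.4) T = 1513*81.8 + 2104.4*52.2
T = 233616/3617.4 ≈ 64.58 °C

T_f ≈ 64.6 °C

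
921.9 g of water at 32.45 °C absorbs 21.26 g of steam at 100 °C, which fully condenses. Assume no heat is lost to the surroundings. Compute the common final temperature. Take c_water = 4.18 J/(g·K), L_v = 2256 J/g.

Heat gained plus heat lost sum to zero:
condense steam: −21.26×2256 = −47963
  condensed water 100 °C→T: 88.87(T − 100)
  water warms: 921.9×4.18×(T − 32.45) = 3853.5(T − 32.45)
3942.4 T = 47963 + 8886.7 + 125047 = 181897
T ≈ 46.14 °C, under the boiling point, so the assumption holds.

T_f ≈ 46.1 °C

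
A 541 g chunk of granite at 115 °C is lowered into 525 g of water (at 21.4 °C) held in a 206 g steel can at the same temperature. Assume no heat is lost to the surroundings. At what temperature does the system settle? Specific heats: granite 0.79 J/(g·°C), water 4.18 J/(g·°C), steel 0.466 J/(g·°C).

T_f ≈ 36.1 °C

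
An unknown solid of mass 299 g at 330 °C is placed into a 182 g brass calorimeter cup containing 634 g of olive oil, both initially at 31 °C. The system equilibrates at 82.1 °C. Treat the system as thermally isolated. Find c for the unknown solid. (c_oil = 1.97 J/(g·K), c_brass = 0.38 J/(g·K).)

Taking heat into each body as positive, Σ m c ΔT = 0:
299·c·(82.1 − 330) + 634·1.97·(82.1 − 31) + 182·0.38·(82.1 − 31) = 0
-74122 c = -67357
c = -67357/-74122 ≈ 0.9087 J/(g·K)

c ≈ 0.909 J/(g·K)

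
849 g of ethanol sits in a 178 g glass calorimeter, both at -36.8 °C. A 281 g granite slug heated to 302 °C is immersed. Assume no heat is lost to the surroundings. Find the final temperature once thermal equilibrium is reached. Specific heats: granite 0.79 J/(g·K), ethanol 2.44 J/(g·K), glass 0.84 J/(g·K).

T_f ≈ -6.0 °C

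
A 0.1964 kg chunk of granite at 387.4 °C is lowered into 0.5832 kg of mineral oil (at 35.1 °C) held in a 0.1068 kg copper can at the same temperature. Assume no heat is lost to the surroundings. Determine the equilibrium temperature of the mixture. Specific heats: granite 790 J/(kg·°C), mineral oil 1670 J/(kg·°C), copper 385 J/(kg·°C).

T_f is the heat-capacity-weighted average of the initial temperatures:
T_f = (155.16·387.4 + 973.94·35.1 + 41.12·35.1) / (155.16 + 973.94 + 41.12)
    = 95736 / 1170.2 ≈ 81.81 °C

T_f ≈ 81.8 °C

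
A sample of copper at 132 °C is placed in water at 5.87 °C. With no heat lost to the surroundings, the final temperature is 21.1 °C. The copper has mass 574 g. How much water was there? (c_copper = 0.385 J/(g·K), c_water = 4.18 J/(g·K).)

m ≈ 385 g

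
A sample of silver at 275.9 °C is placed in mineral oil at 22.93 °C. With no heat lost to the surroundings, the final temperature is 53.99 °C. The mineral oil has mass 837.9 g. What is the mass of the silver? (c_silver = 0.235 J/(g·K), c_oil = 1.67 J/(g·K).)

m ≈ 833 g

Let T be the final temperature. ΣQ_i = 0:
m·0.235·(53.99 − 275.9) + 837.9·1.67·(53.99 − 22.93) = 0
-52.15 m = -43462
m = -43462/-52.15 ≈ 833.4 g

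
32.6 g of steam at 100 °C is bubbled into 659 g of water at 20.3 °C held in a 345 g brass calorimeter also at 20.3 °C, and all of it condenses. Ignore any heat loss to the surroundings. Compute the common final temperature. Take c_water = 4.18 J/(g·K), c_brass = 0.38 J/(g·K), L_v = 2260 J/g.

Taking heat into each body as positive, Σ m c ΔT = 0:
condense steam: −32.6·2260 = −73676; condensed water 100 °C→T: 136.27(T − 100); original water: 2754.6(T − 20.3); brass cup: 345·0.38·(T − 20.3) = 131.1(T − 20.3)
3022 T = 73676 + 13627 + 58580 = 145883
T ≈ 48.27 °C, under the boiling point, so the assumption holds.

T_f ≈ 48.3 °C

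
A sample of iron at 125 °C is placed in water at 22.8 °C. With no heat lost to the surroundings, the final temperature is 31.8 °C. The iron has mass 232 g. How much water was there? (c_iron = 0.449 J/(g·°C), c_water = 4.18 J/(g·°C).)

Conservation of energy gives ΣQ = 0:
232×0.449×(31.8 − 125) + m×4.18×(31.8 − 22.8) = 0
37.62 m = 9708.5
m = 9708.5/37.62 ≈ 258.1 g

m ≈ 258 g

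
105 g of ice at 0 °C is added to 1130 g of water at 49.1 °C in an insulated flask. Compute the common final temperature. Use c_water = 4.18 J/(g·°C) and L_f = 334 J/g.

Taking heat into each body as positive, Σ m c ΔT = 0:
melt ice: 105·334 = 35070; meltwater 0→T: 105·4.18·T = 438.9 T; water: 4723.4(T − 49.1)
5162.3 T = 231919 − 35070 = 196849
T ≈ 38.13 °C — above 0 °C, consistent with complete melting.

T_f ≈ 38.1 °C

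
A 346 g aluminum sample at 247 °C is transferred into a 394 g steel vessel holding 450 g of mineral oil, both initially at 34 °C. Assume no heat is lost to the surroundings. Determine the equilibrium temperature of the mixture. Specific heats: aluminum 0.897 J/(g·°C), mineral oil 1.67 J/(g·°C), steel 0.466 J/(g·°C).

T_f ≈ 87.1 °C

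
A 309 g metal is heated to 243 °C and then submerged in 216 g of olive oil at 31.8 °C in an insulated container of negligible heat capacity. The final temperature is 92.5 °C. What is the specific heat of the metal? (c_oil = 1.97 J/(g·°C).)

c ≈ 0.555 J/(g·°C)

Let T be the final temperature. ΣQ_i = 0:
309·c·(92.5 − 243) + 216·1.97·(92.5 − 31.8) = 0
-46504 c = -25829
c = -25829/-46504 ≈ 0.5554 J/(g·°C)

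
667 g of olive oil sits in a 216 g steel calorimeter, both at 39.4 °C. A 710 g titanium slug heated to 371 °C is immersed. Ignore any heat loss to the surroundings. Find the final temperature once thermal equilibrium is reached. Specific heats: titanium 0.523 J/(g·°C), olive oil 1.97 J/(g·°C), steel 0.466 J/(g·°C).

Setting the total heat transfer to zero:
710·0.523·(T − 371) + 667·1.97·(T − 39.4) + 216·0.466·(T − 39.4) = 0
(371.33 + 1314 + 100.66) T = 371.33·371 + 1314·39.4 + 100.66·39.4
T ≈ 108.34 °C

T_f ≈ 108.3 °C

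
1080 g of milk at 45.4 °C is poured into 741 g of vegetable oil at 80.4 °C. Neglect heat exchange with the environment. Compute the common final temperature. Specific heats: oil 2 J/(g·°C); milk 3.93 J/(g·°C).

T_f ≈ 54.5 °C

Conservation of energy gives ΣQ = 0:
741×2×(T − 80.4) + 1080×3.93×(T − 45.4) = 0
1482(T − 80.4) + 4244.4(T − 45.4) = 0
(1482 + 4244.4) T = 1482×80.4 + 4244.4×45.4
T = 311849/5726.4 ≈ 54.46 °C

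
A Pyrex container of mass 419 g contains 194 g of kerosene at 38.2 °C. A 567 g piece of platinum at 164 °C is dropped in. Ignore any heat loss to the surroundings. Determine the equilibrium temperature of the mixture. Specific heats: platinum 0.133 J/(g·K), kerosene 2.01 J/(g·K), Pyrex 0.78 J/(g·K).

With ΣQ=0 the equilibrium temperature is the m·c-weighted mean:
T_f = (75.41*164 + 389.94*38.2 + 326.82*38.2) / (75.41 + 389.94 + 326.82)
    = 39748 / 792.17 ≈ 50.18 °C

T_f ≈ 50.2 °C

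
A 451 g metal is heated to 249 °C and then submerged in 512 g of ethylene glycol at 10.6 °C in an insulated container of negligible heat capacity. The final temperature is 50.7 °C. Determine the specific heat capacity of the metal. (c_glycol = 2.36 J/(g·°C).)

m_s c (T_s − T_f) = m_glycol c_glycol (T_f − T_0):
451×c×(249 − 50.7) = 512×2.36×(50.7 − 10.6)
89433 c = 48454  ⇒  c ≈ 0.5418 J/(g·°C)

c ≈ 0.542 J/(g·°C)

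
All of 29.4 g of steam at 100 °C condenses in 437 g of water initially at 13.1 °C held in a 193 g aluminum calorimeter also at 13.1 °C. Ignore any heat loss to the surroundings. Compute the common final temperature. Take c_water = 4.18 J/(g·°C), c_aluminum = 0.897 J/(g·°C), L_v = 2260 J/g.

Energy conservation, ΣQ = 0:
condense steam: −29.4·2260 = −66444; condensate cools 100→T: 29.4·4.18·(T − 100) = 122.89(T − 100); original water: 1826.7(T − 13.1); cup: 173.12(T − 13.1)
2122.7 T = 66444 + 12289 + 26197 = 104930
T ≈ 49.43 °C — below 100 °C, confirming all the steam condensed.

T_f ≈ 49.4 °C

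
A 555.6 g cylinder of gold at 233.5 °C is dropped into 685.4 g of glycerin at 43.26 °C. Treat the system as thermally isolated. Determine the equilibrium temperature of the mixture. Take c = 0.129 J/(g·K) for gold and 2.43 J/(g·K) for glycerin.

T_f ≈ 51.1 °C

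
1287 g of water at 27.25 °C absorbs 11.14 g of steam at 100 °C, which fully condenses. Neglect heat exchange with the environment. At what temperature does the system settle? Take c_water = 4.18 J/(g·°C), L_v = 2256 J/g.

T_f ≈ 32.5 °C

Sum of m c ΔT and latent-heat terms is zero:
steam→water at 100 °C releases m L_v = 11.14×2256 = 25132
  condensate cools 100→T: 11.14×4.18×(T − 100) = 46.57(T − 100)
  water warms: 1287×4.18×(T − 27.25) = 5379.7(T − 27.25)
5426.2 T = 25132 + 4656.5 + 146596 = 176384
T ≈ 32.51 °C, under the boiling point, so the assumption holds.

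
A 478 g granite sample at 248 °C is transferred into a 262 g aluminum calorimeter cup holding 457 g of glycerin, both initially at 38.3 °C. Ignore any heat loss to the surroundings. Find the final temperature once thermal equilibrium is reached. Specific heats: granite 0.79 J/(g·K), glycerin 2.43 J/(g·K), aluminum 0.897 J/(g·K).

T_f ≈ 84.3 °C

Energy conservation, ΣQ = 0:
478×0.79×(T − 248) + 457×2.43×(T − 38.3) + 262×0.897×(T − 38.3) = 0
(377.62 + 1110.5 + 235.01) T = 377.62×248 + 1110.5×38.3 + 235.01×38.3
T = 145183 / 1723.1 = 84.3 °C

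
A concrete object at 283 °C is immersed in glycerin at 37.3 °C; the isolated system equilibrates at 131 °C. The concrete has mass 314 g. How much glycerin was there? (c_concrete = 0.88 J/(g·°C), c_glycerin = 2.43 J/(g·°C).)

m ≈ 184 g

Taking heat into each body as positive, Σ m c ΔT = 0:
314×0.88×(131 − 283) + m×2.43×(131 − 37.3) = 0
227.69 m = 42001
m = 42001/227.69 ≈ 184.5 g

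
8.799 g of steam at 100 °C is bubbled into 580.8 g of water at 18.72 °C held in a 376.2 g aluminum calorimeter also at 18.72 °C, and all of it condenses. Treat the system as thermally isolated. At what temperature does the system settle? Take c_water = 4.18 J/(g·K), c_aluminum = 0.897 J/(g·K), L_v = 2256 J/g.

T_f ≈ 26.9 °C

Energy balance with sensible and latent terms:
steam→water at 100 °C releases m L_v = 8.799×2256 = 19851
  condensed water 100 °C→T: 36.78(T − 100)
  water warms: 580.8×4.18×(T − 18.72) = 2427.7(T − 18.72)
  cup: 337.45(T − 18.72)
2802 T = 19851 + 3678 + 51764 = 75293
T ≈ 26.87 °C — below 100 °C, confirming all the steam condensed.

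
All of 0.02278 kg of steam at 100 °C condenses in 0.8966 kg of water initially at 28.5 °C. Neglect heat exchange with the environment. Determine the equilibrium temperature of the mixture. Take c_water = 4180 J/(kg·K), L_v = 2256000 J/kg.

T_f ≈ 43.6 °C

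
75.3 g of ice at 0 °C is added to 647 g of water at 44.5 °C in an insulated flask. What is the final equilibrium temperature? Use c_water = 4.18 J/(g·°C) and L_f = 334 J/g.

Taking heat into each body as positive, Σ m c ΔT = 0:
melt ice: 75.3×334 = 25150
  warm the meltwater: 314.75 T
  water: 2704.5(T − 44.5)
3019.2 T = 120348 − 25150 = 95198
T ≈ 31.53 °C — above 0 °C, consistent with complete melting.

T_f ≈ 31.5 °C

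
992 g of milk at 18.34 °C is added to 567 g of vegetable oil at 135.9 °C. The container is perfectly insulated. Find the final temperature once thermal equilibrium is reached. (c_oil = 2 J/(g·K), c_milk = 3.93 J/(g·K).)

T_f ≈ 44.8 °C

Let T be the final temperature. ΣQ_i = 0:
567×2×(T − 135.9) + 992×3.93×(T − 18.34) = 0
1134(T − 135.9) + 3898.6(T − 18.34) = 0
5032.6 T = 225610
T = 225610/5032.6 ≈ 44.83 °C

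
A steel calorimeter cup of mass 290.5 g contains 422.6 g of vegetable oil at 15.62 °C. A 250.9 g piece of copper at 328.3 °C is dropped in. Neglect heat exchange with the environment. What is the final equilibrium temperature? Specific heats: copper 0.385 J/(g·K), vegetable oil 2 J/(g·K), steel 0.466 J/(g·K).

Net heat exchanged in the isolated system is zero:
250.9*0.385*(T − 328.3) + 422.6*2*(T − 15.62) + 290.5*0.466*(T − 15.62) = 0
96.6(T − 328.3) + 845.2(T − 15.62) + 135.37(T − 15.62) = 0
1077.2 T = 47029
T = 47029 / 1077.2 = 43.7 °C

T_f ≈ 43.7 °C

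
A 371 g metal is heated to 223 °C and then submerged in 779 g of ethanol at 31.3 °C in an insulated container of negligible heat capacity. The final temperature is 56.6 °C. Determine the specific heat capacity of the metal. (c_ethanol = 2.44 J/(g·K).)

c ≈ 0.779 J/(g·K)

Heat lost by the metal = heat gained by the ethanol:
371·c·(223 − 56.6) = 779·2.44·(56.6 − 31.3)
61734 c = 48089  ⇒  c ≈ 0.779 J/(g·K)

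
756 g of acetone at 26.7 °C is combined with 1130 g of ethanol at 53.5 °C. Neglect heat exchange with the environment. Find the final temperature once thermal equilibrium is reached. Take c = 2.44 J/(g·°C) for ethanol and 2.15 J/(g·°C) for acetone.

Taking heat into each body as positive, Σ m c ΔT = 0:
1130·2.44·(T − 53.5) + 756·2.15·(T − 26.7) = 0
2757.2(T − 53.5) + 1625.4(T − 26.7) = 0
(2757.2 + 1625.4) T = 2757.2·53.5 + 1625.4·26.7
T = 190908/4382.6 ≈ 43.56 °C

T_f ≈ 43.6 °C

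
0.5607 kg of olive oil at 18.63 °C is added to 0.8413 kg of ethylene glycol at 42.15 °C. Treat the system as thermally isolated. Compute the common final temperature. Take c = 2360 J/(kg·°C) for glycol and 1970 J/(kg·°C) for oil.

Let T be the final temperature. ΣQ_i = 0:
0.8413×2360×(T − 42.15) + 0.5607×1970×(T − 18.63) = 0
1985.5(T − 42.15) + 1104.6(T − 18.63) = 0
3090 T = 104266
T ≈ 33.74 °C

T_f ≈ 33.7 °C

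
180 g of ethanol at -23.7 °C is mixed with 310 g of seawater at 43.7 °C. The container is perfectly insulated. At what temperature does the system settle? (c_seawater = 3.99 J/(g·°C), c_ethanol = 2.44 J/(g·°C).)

T_f ≈ 26.0 °C

T_f is the heat-capacity-weighted average of the initial temperatures:
T_f = (1236.9*43.7 + 439.2*(-23.7)) / (1236.9 + 439.2)
    = 43643 / 1676.1 ≈ 26.04 °C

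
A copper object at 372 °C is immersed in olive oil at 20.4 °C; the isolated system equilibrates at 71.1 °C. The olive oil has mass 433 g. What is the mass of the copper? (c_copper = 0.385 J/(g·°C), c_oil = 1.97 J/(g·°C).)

Taking heat into each body as positive, Σ m c ΔT = 0:
m×0.385×(71.1 − 372) + 433×1.97×(71.1 − 20.4) = 0
-115.85 m = -43248
m = -43248/-115.85 ≈ 373.3 g

m ≈ 373 g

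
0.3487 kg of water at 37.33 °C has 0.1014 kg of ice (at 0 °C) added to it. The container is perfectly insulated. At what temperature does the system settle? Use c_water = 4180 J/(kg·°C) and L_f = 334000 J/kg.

T_f ≈ 10.9 °C

Energy balance with sensible and latent terms:
fusion: m_ice L_f = 0.1014×334000 = 33868; meltwater 0→T: 0.1014×4180×T = 423.85 T; water cools: 0.3487×4180×(T − 37.33) = 1457.6(T − 37.33)
1881.4 T = 54411 − 33868 = 20543
T ≈ 10.92 °C. Since T > 0 °C, the all-ice-melts assumption holds.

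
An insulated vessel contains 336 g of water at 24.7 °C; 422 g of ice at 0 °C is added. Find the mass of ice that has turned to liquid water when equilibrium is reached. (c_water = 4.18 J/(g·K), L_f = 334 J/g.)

m_melted ≈ 104 g

Heat available from the water dropping to 0 °C: 336×4.18×24.7 = 34691 J.
Melting all 422 g of ice would need 422×334 = 140948 J.
34691 J < 140948 J, so only part of the ice melts and the system sits at 0 °C.
m_melt = 34691 / L_f = 103.9 g.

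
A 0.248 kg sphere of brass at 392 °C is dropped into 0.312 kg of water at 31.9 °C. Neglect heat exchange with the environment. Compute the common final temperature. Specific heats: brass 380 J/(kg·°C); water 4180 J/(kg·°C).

T_f ≈ 56.2 °C

Setting the total heat transfer to zero:
0.248×380×(T − 392) + 0.312×4180×(T − 31.9) = 0
(94.24 + 1304.2) T = 94.24×392 + 1304.2×31.9
T = 78545/1398.4 ≈ 56.17 °C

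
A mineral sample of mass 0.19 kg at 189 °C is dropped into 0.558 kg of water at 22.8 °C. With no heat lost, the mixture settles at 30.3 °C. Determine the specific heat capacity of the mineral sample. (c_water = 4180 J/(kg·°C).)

c ≈ 580 J/(kg·°C)

Heat lost by the mineral sample = heat gained by the water:
0.19×c×(189 − 30.3) = 0.558×4180×(30.3 − 22.8)
30.15 c = 17493  ⇒  c ≈ 580.2 J/(kg·°C)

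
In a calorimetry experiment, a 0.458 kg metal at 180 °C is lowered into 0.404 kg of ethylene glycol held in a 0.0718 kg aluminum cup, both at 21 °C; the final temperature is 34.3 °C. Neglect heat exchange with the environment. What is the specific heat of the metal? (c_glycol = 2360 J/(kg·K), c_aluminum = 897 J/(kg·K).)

c ≈ 203 J/(kg·K)

Taking heat into each body as positive, Σ m c ΔT = 0:
0.458×c×(34.3 − 180) + 0.404×2360×(34.3 − 21) + 0.0718×897×(34.3 − 21) = 0
-66.73 c = -13537
c = -13537/-66.73 ≈ 202.9 J/(kg·K)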